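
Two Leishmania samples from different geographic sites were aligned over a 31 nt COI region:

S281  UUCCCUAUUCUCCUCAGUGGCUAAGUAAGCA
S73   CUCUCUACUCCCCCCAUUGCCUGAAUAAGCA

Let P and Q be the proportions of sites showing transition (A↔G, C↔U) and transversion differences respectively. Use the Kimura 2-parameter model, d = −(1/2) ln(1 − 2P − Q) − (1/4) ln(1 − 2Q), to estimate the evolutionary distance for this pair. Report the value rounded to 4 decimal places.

0.3975

Differing sites — 1:U/C (Ti); 4:C/U (Ti); 8:U/C (Ti); 11:U/C (Ti); 14:U/C (Ti); 17:G/U (Tv); 20:G/C (Tv); 23:A/G (Ti); 25:G/A (Ti).
Of the 9 differences, 7 transitions and 2 transversions over 31 sites: P = 7/31 = 0.225806, Q = 2/31 = 0.064516.
d = −0.5·ln(0.483872) − 0.25·ln(0.870968) = −0.5·(-0.725935) − 0.25·(-0.138150) = 0.3975.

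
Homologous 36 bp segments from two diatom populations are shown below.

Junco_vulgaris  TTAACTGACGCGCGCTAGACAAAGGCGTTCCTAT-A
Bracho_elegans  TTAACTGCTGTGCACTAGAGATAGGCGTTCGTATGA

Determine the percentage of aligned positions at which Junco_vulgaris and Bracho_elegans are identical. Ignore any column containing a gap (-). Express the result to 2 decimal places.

Excluding the 1 gap column leaves 35 comparable sites.
The sequences differ at positions 8 (A/C), 9 (C/T), 11 (C/T), 14 (G/A), 20 (C/G), 22 (A/T), 31 (C/G).
28 of the 35 comparable sites match, so the percent identity is 28/35 × 100 = 80.00%.

80.00%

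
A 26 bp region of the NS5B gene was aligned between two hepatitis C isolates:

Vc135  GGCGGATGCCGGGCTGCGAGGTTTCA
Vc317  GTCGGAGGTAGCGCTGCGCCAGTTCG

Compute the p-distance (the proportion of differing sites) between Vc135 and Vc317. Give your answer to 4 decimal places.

0.3846

Mismatches occur at site 2 (G→T), site 7 (T→G), site 9 (C→T), site 10 (C→A), site 12 (G→C), site 19 (A→C), site 20 (G→C), site 21 (G→A), site 22 (T→G), site 26 (A→G).
There are 10 differences over 26 sites, so p = 10/26 = 0.3846.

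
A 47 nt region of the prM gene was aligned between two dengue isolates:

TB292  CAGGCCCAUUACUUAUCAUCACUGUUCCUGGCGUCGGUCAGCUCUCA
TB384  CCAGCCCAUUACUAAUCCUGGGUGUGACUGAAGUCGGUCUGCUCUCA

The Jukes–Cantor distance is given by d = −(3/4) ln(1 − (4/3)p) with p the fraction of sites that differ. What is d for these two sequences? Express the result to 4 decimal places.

0.3121

Differing sites — 2:A/C; 3:G/A; 14:U/A; 18:A/C; 20:C/G; 21:A/G; 22:C/G; 26:U/G; 27:C/A; 31:G/A; 32:C/A; 40:A/U.
p = 12/47 = 0.255319.
d = −0.75 · ln(1 − (4/3)·0.255319) = −0.75 · ln(0.659575) = −0.75 · (-0.416160) = 0.3121.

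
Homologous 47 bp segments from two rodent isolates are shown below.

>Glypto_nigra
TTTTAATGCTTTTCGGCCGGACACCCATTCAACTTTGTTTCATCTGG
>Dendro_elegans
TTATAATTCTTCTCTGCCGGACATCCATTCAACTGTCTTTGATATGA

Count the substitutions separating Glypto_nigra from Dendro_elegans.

The sequences differ at positions 3 (T/A), 8 (G/T), 12 (T/C), 15 (G/T), 24 (C/T), 35 (T/G), 37 (G/C), 41 (C/G), 44 (C/A), 47 (G/A).
That gives 10 mismatches out of 47 aligned sites, so the Hamming distance is 10.

10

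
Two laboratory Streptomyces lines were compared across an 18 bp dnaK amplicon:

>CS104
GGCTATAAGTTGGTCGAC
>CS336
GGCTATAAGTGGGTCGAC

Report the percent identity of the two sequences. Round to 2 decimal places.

94.44%

Differing sites — 11:T/G.
17 of the 18 sites match, so the percent identity is 17/18 × 100 = 94.44%.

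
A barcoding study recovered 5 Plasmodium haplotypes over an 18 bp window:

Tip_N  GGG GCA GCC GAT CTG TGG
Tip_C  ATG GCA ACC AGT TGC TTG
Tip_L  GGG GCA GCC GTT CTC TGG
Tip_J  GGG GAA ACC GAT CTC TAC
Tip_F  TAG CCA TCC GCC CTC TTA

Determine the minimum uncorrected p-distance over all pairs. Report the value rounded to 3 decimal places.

Pairwise Hamming distances:
  Tip_N vs Tip_C: 9
  Tip_N vs Tip_L: 2
  Tip_N vs Tip_J: 5
  Tip_N vs Tip_F: 9
  Tip_C vs Tip_L: 8
  Tip_C vs Tip_J: 9
  Tip_C vs Tip_F: 10
  Tip_L vs Tip_J: 5
  Tip_L vs Tip_F: 8
  Tip_J vs Tip_F: 9
The smallest is 2 mismatches, between Tip_N and Tip_L; p = 2/18 = 0.111.

0.111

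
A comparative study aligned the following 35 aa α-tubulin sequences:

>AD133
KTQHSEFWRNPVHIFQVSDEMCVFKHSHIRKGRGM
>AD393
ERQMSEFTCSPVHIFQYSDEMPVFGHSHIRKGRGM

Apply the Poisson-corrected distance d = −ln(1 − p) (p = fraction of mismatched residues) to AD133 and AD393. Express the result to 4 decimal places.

The sequences differ at positions 1 (K/E), 2 (T/R), 4 (H/M), 8 (W/T), 9 (R/C), 10 (N/S), 17 (V/Y), 22 (C/P), 25 (K/G).
p = 9/35 = 0.257143.
d = −ln(1 − 0.257143) = −ln(0.742857) = 0.2973.

0.2973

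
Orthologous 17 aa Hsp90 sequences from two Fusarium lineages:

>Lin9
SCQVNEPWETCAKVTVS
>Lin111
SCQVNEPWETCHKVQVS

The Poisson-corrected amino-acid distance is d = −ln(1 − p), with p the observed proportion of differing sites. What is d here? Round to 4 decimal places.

Mismatches occur at site 12 (A→H), site 15 (T→Q).
p = 2/17 = 0.117647.
d = −ln(1 − 0.117647) = −ln(0.882353) = 0.1252.

0.1252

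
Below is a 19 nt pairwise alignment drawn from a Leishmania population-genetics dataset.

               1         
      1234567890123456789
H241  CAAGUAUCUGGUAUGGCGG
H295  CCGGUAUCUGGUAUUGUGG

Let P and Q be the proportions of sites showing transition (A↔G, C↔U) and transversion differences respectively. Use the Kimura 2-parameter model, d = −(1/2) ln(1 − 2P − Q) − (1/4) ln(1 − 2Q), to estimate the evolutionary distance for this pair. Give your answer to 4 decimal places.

0.2488

Differing sites — 2:A/C (Tv); 3:A/G (Ti); 15:G/U (Tv); 17:C/U (Ti).
Of the 4 differences, 2 transitions and 2 transversions over 19 sites: P = 2/19 = 0.105263, Q = 2/19 = 0.105263.
d = −0.5·ln(0.684211) − 0.25·ln(0.789474) = −0.5·(-0.379489) − 0.25·(-0.236388) = 0.2488.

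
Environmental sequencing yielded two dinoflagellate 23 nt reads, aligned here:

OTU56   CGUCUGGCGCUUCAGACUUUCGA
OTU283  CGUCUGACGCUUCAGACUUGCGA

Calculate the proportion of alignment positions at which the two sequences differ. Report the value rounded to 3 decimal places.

Differing sites — 7:G/A; 20:U/G.
There are 2 differences over 23 sites, so p = 2/23 = 0.087.

0.087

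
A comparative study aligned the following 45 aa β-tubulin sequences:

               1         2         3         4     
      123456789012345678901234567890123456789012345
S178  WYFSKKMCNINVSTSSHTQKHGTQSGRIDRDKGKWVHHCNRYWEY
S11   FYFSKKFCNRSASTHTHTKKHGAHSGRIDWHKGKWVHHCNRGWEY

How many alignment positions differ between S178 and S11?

The sequences differ at positions 1 (W/F), 7 (M/F), 10 (I/R), 11 (N/S), 12 (V/A), 15 (S/H), 16 (S/T), 19 (Q/K), 23 (T/A), 24 (Q/H), 30 (R/W), 31 (D/H), 42 (Y/G).
That gives 13 mismatches out of 45 aligned sites, so the Hamming distance is 13.

13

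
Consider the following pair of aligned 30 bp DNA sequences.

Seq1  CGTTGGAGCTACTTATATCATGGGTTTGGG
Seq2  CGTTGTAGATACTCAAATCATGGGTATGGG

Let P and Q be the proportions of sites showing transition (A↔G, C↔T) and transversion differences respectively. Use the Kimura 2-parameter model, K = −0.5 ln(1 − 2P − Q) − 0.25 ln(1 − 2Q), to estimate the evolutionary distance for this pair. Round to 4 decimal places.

Differing sites — 6:G/T (Tv); 9:C/A (Tv); 14:T/C (Ti); 16:T/A (Tv); 26:T/A (Tv).
Of the 5 differences, 1 transition and 4 transversions over 30 sites: P = 1/30 = 0.033333, Q = 4/30 = 0.133333.
d = −0.5·ln(0.800001) − 0.25·ln(0.733334) = −0.5·(-0.223142) − 0.25·(-0.310154) = 0.1891.

0.1891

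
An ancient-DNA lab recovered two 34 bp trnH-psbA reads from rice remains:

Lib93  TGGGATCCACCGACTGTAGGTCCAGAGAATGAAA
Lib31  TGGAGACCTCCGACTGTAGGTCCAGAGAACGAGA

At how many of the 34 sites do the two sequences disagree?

Differing sites — 4:G/A; 5:A/G; 6:T/A; 9:A/T; 30:T/C; 33:A/G.
That gives 6 mismatches out of 34 aligned sites, so the Hamming distance is 6.

6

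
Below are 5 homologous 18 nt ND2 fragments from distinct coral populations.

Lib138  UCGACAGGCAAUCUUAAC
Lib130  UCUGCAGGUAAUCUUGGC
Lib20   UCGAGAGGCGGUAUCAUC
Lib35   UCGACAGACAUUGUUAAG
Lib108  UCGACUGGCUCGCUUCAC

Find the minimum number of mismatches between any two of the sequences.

Pairwise Hamming distances:
  Lib138 vs Lib130: 5
  Lib138 vs Lib20: 6
  Lib138 vs Lib35: 4
  Lib138 vs Lib108: 5
  Lib130 vs Lib20: 10
  Lib130 vs Lib35: 9
  Lib130 vs Lib108: 9
  Lib20 vs Lib35: 8
  Lib20 vs Lib108: 9
  Lib35 vs Lib108: 8
The smallest is 4, between Lib138 and Lib35.

4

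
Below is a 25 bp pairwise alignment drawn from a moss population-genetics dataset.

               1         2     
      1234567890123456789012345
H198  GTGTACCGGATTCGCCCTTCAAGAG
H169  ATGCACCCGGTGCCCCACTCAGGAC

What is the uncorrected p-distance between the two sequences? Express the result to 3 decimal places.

Differing sites — 1:G/A; 4:T/C; 8:G/C; 10:A/G; 12:T/G; 14:G/C; 17:C/A; 18:T/C; 22:A/G; 25:G/C.
There are 10 differences over 25 sites, so p = 10/25 = 0.400.

0.400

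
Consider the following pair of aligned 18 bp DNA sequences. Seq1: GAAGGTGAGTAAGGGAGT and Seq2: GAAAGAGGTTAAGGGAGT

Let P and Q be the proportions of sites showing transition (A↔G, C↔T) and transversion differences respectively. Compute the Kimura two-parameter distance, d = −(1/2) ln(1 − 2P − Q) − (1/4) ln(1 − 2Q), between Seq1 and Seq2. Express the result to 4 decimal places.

The sequences differ at positions 4 (G/A, transition), 6 (T/A, transversion), 8 (A/G, transition), 9 (G/T, transversion).
Of the 4 differences, 2 transitions and 2 transversions over 18 sites: P = 2/18 = 0.111111, Q = 2/18 = 0.111111.
d = −0.5·ln(0.666667) − 0.25·ln(0.777778) = −0.5·(-0.405465) − 0.25·(-0.251314) = 0.2656.

0.2656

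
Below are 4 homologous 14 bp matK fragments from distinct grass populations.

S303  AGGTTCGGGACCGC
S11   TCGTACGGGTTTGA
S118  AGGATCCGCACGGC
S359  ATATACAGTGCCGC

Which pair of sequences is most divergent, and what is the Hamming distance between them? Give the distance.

10

Pairwise Hamming distances:
  S303 vs S11: 7
  S303 vs S118: 4
  S303 vs S359: 6
  S11 vs S118: 10
  S11 vs S359: 9
  S118 vs S359: 8
The largest is 10, between S11 and S118.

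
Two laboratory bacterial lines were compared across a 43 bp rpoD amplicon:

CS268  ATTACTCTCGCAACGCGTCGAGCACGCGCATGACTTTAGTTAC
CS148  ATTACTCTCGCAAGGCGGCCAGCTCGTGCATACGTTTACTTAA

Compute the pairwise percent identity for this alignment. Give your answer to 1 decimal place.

The sequences differ at positions 14 (C/G), 18 (T/G), 20 (G/C), 24 (A/T), 27 (C/T), 32 (G/A), 33 (A/C), 34 (C/G), 39 (G/C), 43 (C/A).
33 of the 43 sites match, so the percent identity is 33/43 × 100 = 76.7%.

76.7%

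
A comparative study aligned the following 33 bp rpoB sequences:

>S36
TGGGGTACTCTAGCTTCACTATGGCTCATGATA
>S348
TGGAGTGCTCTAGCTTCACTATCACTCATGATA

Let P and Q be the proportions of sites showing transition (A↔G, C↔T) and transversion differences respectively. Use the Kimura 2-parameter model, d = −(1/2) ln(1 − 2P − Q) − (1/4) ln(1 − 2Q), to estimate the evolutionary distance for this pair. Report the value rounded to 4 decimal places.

0.1348

The sequences differ at positions 4 (G/A, transition), 7 (A/G, transition), 23 (G/C, transversion), 24 (G/A, transition).
Of the 4 differences, 3 transitions and 1 transversion over 33 sites: P = 3/33 = 0.090909, Q = 1/33 = 0.030303.
d = −0.5·ln(0.787879) − 0.25·ln(0.939394) = −0.5·(-0.238411) − 0.25·(-0.062520) = 0.1348.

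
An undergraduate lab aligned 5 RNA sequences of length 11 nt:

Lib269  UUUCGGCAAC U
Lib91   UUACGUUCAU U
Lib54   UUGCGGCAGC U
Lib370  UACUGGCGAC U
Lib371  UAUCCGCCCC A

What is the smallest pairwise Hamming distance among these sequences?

2

Pairwise Hamming distances:
  Lib269 vs Lib91: 5
  Lib269 vs Lib54: 2
  Lib269 vs Lib370: 4
  Lib269 vs Lib371: 5
  Lib91 vs Lib54: 6
  Lib91 vs Lib370: 7
  Lib91 vs Lib371: 8
  Lib54 vs Lib370: 5
  Lib54 vs Lib371: 6
  Lib370 vs Lib371: 6
The smallest is 2, between Lib269 and Lib54.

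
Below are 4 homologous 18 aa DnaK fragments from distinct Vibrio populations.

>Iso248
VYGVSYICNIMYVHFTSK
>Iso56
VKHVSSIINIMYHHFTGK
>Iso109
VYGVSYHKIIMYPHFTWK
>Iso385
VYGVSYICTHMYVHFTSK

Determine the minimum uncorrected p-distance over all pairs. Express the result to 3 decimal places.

Pairwise Hamming distances:
  Iso248 vs Iso56: 6
  Iso248 vs Iso109: 5
  Iso248 vs Iso385: 2
  Iso56 vs Iso109: 8
  Iso56 vs Iso385: 8
  Iso109 vs Iso385: 6
The smallest is 2 mismatches, between Iso248 and Iso385; p = 2/18 = 0.111.

0.111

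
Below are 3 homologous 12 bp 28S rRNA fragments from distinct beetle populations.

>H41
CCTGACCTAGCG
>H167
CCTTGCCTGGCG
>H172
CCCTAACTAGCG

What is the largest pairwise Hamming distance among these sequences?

Pairwise Hamming distances:
  H41 vs H167: 3
  H41 vs H172: 3
  H167 vs H172: 4
The largest is 4, between H167 and H172.

4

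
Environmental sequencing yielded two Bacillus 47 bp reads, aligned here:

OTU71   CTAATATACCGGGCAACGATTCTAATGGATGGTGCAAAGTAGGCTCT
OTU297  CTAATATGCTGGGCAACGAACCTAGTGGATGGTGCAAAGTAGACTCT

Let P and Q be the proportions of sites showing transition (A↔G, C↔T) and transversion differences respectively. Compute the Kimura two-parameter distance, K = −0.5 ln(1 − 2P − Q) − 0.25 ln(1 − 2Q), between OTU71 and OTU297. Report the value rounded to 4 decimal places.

0.1442

Mismatches occur at site 8 (A/G, transition), site 10 (C/T, transition), site 20 (T/A, transversion), site 21 (T/C, transition), site 25 (A/G, transition), site 43 (G/A, transition).
Of the 6 differences, 5 transitions and 1 transversion over 47 sites: P = 5/47 = 0.106383, Q = 1/47 = 0.021277.
d = −0.5·ln(0.765957) − 0.25·ln(0.957446) = −0.5·(-0.266629) − 0.25·(-0.043486) = 0.1442.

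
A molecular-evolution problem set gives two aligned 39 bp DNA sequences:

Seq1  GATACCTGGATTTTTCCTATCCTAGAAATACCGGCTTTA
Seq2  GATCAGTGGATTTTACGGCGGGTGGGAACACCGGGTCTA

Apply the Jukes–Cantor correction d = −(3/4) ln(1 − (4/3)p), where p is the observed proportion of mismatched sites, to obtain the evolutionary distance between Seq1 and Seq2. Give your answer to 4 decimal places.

0.5393

Differing sites — 4:A/C; 5:C/A; 6:C/G; 15:T/A; 17:C/G; 18:T/G; 19:A/C; 20:T/G; 21:C/G; 22:C/G; 24:A/G; 26:A/G; 29:T/C; 35:C/G; 37:T/C.
p = 15/39 = 0.384615.
d = −0.75 · ln(1 − (4/3)·0.384615) = −0.75 · ln(0.487180) = −0.75 · (-0.719122) = 0.5393.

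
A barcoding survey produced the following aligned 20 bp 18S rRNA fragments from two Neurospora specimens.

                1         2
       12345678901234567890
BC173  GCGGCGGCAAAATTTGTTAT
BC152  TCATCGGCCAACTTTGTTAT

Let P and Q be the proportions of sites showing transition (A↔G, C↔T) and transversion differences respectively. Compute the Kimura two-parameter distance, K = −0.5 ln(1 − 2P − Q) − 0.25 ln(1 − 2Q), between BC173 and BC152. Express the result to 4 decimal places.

The sequences differ at positions 1 (G/T, transversion), 3 (G/A, transition), 4 (G/T, transversion), 9 (A/C, transversion), 12 (A/C, transversion).
Of the 5 differences, 1 transition and 4 transversions over 20 sites: P = 1/20 = 0.050000, Q = 4/20 = 0.200000.
d = −0.5·ln(0.700000) − 0.25·ln(0.600000) = −0.5·(-0.356675) − 0.25·(-0.510826) = 0.3060.

0.3060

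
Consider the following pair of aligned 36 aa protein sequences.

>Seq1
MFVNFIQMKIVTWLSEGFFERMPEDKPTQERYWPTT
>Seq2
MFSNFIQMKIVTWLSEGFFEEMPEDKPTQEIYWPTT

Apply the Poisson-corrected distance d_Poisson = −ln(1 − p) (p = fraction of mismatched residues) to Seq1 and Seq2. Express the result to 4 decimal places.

The sequences differ at positions 3 (V/S), 21 (R/E), 31 (R/I).
p = 3/36 = 0.083333.
d = −ln(1 − 0.083333) = −ln(0.916667) = 0.0870.

0.0870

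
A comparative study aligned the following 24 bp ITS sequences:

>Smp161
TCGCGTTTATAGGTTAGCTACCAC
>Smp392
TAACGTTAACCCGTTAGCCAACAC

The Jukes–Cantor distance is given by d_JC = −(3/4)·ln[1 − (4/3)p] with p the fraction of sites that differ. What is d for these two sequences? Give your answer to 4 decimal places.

0.4408

Differing sites — 2:C/A; 3:G/A; 8:T/A; 10:T/C; 11:A/C; 12:G/C; 19:T/C; 21:C/A.
p = 8/24 = 0.333333.
d = −0.75 · ln(1 − (4/3)·0.333333) = −0.75 · ln(0.555556) = −0.75 · (-0.587786) = 0.4408.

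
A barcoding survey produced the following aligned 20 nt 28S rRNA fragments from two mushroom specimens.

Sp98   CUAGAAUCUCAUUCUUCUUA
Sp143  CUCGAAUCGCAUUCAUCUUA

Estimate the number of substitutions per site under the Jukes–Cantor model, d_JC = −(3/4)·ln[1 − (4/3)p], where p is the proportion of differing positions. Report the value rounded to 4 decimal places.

0.1674

Differing sites — 3:A/C; 9:U/G; 15:U/A.
p = 3/20 = 0.150000.
d = −0.75 · ln(1 − (4/3)·0.150000) = −0.75 · ln(0.800000) = −0.75 · (-0.223144) = 0.1674.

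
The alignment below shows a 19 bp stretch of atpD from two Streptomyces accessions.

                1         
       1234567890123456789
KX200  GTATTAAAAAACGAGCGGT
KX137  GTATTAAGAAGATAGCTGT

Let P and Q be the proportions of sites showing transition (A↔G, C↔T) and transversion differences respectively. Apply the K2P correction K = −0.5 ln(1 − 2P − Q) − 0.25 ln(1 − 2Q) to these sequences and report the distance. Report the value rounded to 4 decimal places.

0.3246

Differing sites — 8:A/G (Ti); 11:A/G (Ti); 12:C/A (Tv); 13:G/T (Tv); 17:G/T (Tv).
Of the 5 differences, 2 transitions and 3 transversions over 19 sites: P = 2/19 = 0.105263, Q = 3/19 = 0.157895.
d = −0.5·ln(0.631579) − 0.25·ln(0.684210) = −0.5·(-0.459532) − 0.25·(-0.379490) = 0.3246.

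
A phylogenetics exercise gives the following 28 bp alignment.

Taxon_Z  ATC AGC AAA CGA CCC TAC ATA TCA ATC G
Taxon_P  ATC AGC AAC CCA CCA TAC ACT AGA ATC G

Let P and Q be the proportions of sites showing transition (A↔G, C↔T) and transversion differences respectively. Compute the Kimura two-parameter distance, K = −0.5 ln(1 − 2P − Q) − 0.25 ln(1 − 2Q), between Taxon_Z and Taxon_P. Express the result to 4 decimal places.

0.3081

Mismatches occur at site 9 (A/C, transversion), site 11 (G/C, transversion), site 15 (C/A, transversion), site 20 (T/C, transition), site 21 (A/T, transversion), site 22 (T/A, transversion), site 23 (C/G, transversion).
Of the 7 differences, 1 transition and 6 transversions over 28 sites: P = 1/28 = 0.035714, Q = 6/28 = 0.214286.
d = −0.5·ln(0.714286) − 0.25·ln(0.571428) = −0.5·(-0.336472) − 0.25·(-0.559617) = 0.3081.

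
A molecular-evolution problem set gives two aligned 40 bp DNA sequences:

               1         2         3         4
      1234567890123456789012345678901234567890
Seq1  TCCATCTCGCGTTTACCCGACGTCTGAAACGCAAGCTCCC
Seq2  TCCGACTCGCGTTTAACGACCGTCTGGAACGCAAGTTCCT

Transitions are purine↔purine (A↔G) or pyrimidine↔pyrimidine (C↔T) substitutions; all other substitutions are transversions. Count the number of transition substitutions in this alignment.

5

Mismatches occur at site 4 (A→G, transition), site 5 (T→A, transversion), site 16 (C→A, transversion), site 18 (C→G, transversion), site 19 (G→A, transition), site 20 (A→C, transversion), site 27 (A→G, transition), site 36 (C→T, transition), site 40 (C→T, transition).
Of the 9 differences, 5 transitions and 4 transversions, so the answer is 5.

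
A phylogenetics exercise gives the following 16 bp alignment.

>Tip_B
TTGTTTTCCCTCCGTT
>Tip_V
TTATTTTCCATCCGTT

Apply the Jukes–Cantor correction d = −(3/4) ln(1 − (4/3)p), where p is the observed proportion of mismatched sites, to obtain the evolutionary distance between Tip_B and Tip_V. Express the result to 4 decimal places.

0.1367

Mismatches occur at site 3 (G→A), site 10 (C→A).
p = 2/16 = 0.125000.
d = −0.75 · ln(1 − (4/3)·0.125000) = −0.75 · ln(0.833333) = −0.75 · (-0.182322) = 0.1367.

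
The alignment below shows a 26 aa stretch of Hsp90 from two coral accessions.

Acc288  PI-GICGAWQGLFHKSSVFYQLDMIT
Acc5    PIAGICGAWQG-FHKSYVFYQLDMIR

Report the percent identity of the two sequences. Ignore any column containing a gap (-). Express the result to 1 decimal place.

Excluding the 2 gap columns leaves 24 comparable sites.
Differing sites — 17:S/Y; 26:T/R.
22 of the 24 comparable sites match, so the percent identity is 22/24 × 100 = 91.7%.

91.7%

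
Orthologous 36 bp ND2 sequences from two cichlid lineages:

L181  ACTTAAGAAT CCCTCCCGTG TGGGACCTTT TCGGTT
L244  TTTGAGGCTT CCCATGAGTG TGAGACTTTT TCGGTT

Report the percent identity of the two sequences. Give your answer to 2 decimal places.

66.67%

Mismatches occur at site 1 (A/T), site 2 (C/T), site 4 (T/G), site 6 (A/G), site 8 (A/C), site 9 (A/T), site 14 (T/A), site 15 (C/T), site 16 (C/G), site 17 (C/A), site 23 (G/A), site 27 (C/T).
24 of the 36 sites match, so the percent identity is 24/36 × 100 = 66.67%.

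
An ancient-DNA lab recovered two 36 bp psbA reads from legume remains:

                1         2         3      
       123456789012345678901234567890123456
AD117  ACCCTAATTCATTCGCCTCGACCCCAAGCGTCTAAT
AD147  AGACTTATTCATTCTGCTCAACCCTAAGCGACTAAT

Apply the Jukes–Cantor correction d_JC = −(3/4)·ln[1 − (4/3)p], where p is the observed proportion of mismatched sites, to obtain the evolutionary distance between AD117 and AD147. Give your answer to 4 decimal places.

0.2635

The sequences differ at positions 2 (C/G), 3 (C/A), 6 (A/T), 15 (G/T), 16 (C/G), 20 (G/A), 25 (C/T), 31 (T/A).
p = 8/36 = 0.222222.
d = −0.75 · ln(1 − (4/3)·0.222222) = −0.75 · ln(0.703704) = −0.75 · (-0.351397) = 0.2635.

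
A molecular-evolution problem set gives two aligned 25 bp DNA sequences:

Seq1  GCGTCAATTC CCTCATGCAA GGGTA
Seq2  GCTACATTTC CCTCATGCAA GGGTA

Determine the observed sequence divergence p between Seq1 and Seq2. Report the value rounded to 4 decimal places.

The sequences differ at positions 3 (G/T), 4 (T/A), 7 (A/T).
There are 3 differences over 25 sites, so p = 3/25 = 0.1200.

0.1200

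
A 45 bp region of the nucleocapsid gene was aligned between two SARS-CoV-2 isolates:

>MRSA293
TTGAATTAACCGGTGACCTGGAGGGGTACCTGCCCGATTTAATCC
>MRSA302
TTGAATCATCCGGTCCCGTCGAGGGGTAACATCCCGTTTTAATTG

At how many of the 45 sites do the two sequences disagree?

12

The sequences differ at positions 7 (T/C), 9 (A/T), 15 (G/C), 16 (A/C), 18 (C/G), 20 (G/C), 29 (C/A), 31 (T/A), 32 (G/T), 37 (A/T), 44 (C/T), 45 (C/G).
That gives 12 mismatches out of 45 aligned sites, so the Hamming distance is 12.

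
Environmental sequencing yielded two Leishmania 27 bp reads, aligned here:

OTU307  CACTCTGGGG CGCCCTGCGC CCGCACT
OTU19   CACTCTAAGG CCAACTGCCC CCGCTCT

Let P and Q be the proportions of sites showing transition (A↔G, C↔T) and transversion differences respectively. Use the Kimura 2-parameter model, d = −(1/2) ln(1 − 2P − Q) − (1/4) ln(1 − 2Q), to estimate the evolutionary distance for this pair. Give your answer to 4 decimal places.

The sequences differ at positions 7 (G/A, transition), 8 (G/A, transition), 12 (G/C, transversion), 13 (C/A, transversion), 14 (C/A, transversion), 19 (G/C, transversion), 25 (A/T, transversion).
Of the 7 differences, 2 transitions and 5 transversions over 27 sites: P = 2/27 = 0.074074, Q = 5/27 = 0.185185.
d = −0.5·ln(0.666667) − 0.25·ln(0.629630) = −0.5·(-0.405465) − 0.25·(-0.462623) = 0.3184.

0.3184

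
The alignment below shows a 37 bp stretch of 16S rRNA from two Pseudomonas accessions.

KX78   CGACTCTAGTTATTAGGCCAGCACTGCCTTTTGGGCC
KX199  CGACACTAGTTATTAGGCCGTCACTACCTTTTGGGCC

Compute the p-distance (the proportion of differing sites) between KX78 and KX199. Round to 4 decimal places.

0.1081

Differing sites — 5:T/A; 20:A/G; 21:G/T; 26:G/A.
There are 4 differences over 37 sites, so p = 4/37 = 0.1081.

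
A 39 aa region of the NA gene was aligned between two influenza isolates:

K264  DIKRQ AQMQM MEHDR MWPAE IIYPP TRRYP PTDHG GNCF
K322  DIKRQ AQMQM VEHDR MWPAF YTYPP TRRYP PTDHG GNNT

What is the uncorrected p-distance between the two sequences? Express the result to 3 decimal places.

0.154

Mismatches occur at site 11 (M→V), site 20 (E→F), site 21 (I→Y), site 22 (I→T), site 38 (C→N), site 39 (F→T).
There are 6 differences over 39 sites, so p = 6/39 = 0.154.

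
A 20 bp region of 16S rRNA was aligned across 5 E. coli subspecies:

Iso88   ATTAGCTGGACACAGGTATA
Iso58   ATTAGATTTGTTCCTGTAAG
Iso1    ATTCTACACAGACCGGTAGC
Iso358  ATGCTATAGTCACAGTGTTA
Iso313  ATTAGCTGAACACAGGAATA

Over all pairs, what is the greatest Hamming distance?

15

Pairwise Hamming distances:
  Iso88 vs Iso58: 10
  Iso88 vs Iso1: 10
  Iso88 vs Iso358: 9
  Iso88 vs Iso313: 2
  Iso58 vs Iso1: 11
  Iso58 vs Iso358: 15
  Iso58 vs Iso313: 11
  Iso1 vs Iso358: 11
  Iso1 vs Iso313: 11
  Iso358 vs Iso313: 10
The largest is 15, between Iso58 and Iso358.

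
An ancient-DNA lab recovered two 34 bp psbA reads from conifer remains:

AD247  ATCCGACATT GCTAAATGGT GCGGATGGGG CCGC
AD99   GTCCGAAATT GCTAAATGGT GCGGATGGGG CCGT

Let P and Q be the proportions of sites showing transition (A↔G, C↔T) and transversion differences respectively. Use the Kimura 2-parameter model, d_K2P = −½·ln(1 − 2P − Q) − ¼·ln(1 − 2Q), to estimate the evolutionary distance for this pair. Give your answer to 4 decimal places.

0.0947

Differing sites — 1:A/G (Ti); 7:C/A (Tv); 34:C/T (Ti).
Of the 3 differences, 2 transitions and 1 transversion over 34 sites: P = 2/34 = 0.058824, Q = 1/34 = 0.029412.
d = −0.5·ln(0.852940) − 0.25·ln(0.941176) = −0.5·(-0.159066) − 0.25·(-0.060625) = 0.0947.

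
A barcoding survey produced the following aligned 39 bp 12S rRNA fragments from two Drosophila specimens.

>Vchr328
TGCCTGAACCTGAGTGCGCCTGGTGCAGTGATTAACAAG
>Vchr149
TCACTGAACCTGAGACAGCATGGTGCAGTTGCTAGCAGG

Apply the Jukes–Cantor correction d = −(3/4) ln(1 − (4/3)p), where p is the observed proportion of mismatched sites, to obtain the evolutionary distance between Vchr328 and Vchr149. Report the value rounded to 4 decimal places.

The sequences differ at positions 2 (G/C), 3 (C/A), 15 (T/A), 16 (G/C), 17 (C/A), 20 (C/A), 30 (G/T), 31 (A/G), 32 (T/C), 35 (A/G), 38 (A/G).
p = 11/39 = 0.282051.
d = −0.75 · ln(1 − (4/3)·0.282051) = −0.75 · ln(0.623932) = −0.75 · (-0.471714) = 0.3538.

0.3538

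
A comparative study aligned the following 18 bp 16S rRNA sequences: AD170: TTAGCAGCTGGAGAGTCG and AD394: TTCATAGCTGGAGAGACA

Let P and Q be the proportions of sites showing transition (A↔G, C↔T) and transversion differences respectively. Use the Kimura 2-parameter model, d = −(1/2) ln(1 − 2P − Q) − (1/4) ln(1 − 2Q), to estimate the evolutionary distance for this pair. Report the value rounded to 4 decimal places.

0.3567

Differing sites — 3:A/C (Tv); 4:G/A (Ti); 5:C/T (Ti); 16:T/A (Tv); 18:G/A (Ti).
Of the 5 differences, 3 transitions and 2 transversions over 18 sites: P = 3/18 = 0.166667, Q = 2/18 = 0.111111.
d = −0.5·ln(0.555555) − 0.25·ln(0.777778) = −0.5·(-0.587788) − 0.25·(-0.251314) = 0.3567.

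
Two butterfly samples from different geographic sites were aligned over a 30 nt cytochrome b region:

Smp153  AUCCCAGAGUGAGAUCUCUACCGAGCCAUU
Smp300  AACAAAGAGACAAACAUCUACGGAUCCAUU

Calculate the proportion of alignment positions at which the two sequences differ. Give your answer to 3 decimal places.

Differing sites — 2:U/A; 4:C/A; 5:C/A; 10:U/A; 11:G/C; 13:G/A; 15:U/C; 16:C/A; 22:C/G; 25:G/U.
There are 10 differences over 30 sites, so p = 10/30 = 0.333.

0.333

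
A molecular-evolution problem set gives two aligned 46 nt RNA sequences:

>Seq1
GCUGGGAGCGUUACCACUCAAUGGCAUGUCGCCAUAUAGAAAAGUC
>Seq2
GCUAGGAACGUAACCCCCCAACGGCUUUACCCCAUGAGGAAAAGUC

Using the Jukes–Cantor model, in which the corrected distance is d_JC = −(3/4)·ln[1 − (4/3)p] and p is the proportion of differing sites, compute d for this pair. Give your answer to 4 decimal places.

Mismatches occur at site 4 (G↔A), site 8 (G↔A), site 12 (U↔A), site 16 (A↔C), site 18 (U↔C), site 22 (U↔C), site 26 (A↔U), site 28 (G↔U), site 29 (U↔A), site 31 (G↔C), site 36 (A↔G), site 37 (U↔A), site 38 (A↔G).
p = 13/46 = 0.282609.
d = −0.75 · ln(1 − (4/3)·0.282609) = −0.75 · ln(0.623188) = −0.75 · (-0.472907) = 0.3547.

0.3547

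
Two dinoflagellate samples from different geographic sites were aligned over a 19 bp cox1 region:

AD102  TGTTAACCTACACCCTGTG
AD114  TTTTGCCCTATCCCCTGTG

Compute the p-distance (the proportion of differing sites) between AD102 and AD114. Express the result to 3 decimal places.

The sequences differ at positions 2 (G/T), 5 (A/G), 6 (A/C), 11 (C/T), 12 (A/C).
There are 5 differences over 19 sites, so p = 5/19 = 0.263.

0.263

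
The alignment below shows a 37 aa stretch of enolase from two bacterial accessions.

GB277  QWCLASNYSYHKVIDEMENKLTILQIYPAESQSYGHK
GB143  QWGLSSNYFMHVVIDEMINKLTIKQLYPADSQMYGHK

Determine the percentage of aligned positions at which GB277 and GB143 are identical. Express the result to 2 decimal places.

The sequences differ at positions 3 (C/G), 5 (A/S), 9 (S/F), 10 (Y/M), 12 (K/V), 18 (E/I), 24 (L/K), 26 (I/L), 30 (E/D), 33 (S/M).
27 of the 37 sites match, so the percent identity is 27/37 × 100 = 72.97%.

72.97%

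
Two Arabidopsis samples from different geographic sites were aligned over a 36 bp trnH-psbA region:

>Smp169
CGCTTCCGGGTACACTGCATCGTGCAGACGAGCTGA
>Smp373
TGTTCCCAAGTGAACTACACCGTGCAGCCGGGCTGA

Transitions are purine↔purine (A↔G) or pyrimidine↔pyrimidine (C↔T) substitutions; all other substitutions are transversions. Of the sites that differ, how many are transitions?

9

Mismatches occur at site 1 (C↔T, transition), site 3 (C↔T, transition), site 5 (T↔C, transition), site 8 (G↔A, transition), site 9 (G↔A, transition), site 12 (A↔G, transition), site 13 (C↔A, transversion), site 17 (G↔A, transition), site 20 (T↔C, transition), site 28 (A↔C, transversion), site 31 (A↔G, transition).
Of the 11 differences, 9 transitions and 2 transversions, so the answer is 9.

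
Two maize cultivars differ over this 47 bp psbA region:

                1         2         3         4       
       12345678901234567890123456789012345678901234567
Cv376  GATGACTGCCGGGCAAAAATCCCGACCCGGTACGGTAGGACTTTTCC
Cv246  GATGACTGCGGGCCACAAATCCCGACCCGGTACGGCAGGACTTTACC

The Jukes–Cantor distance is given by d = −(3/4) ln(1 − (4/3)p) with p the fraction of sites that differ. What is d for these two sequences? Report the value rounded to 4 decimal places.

0.1147

The sequences differ at positions 10 (C/G), 13 (G/C), 16 (A/C), 36 (T/C), 45 (T/A).
p = 5/47 = 0.106383.
d = −0.75 · ln(1 − (4/3)·0.106383) = −0.75 · ln(0.858156) = −0.75 · (-0.152969) = 0.1147.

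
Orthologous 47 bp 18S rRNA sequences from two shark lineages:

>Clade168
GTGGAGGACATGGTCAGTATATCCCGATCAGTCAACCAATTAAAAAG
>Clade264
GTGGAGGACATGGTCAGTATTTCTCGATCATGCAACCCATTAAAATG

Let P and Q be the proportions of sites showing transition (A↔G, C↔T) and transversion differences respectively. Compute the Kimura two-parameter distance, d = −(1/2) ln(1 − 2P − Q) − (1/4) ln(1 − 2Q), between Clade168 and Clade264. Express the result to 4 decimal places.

0.1404

Differing sites — 21:A/T (Tv); 24:C/T (Ti); 31:G/T (Tv); 32:T/G (Tv); 38:A/C (Tv); 46:A/T (Tv).
Of the 6 differences, 1 transition and 5 transversions over 47 sites: P = 1/47 = 0.021277, Q = 5/47 = 0.106383.
d = −0.5·ln(0.851063) − 0.25·ln(0.787234) = −0.5·(-0.161269) − 0.25·(-0.239230) = 0.1404.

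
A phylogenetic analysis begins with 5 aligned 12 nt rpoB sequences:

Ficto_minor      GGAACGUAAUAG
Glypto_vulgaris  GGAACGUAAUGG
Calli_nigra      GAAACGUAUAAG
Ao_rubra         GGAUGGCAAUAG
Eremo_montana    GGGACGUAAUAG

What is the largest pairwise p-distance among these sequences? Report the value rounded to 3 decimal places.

Pairwise Hamming distances:
  Ficto_minor vs Glypto_vulgaris: 1
  Ficto_minor vs Calli_nigra: 3
  Ficto_minor vs Ao_rubra: 3
  Ficto_minor vs Eremo_montana: 1
  Glypto_vulgaris vs Calli_nigra: 4
  Glypto_vulgaris vs Ao_rubra: 4
  Glypto_vulgaris vs Eremo_montana: 2
  Calli_nigra vs Ao_rubra: 6
  Calli_nigra vs Eremo_montana: 4
  Ao_rubra vs Eremo_montana: 4
The largest is 6 mismatches, between Calli_nigra and Ao_rubra; p = 6/12 = 0.500.

0.500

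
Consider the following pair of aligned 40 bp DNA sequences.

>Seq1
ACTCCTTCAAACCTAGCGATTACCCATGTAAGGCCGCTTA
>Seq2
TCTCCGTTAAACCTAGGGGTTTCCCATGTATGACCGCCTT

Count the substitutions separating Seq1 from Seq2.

The sequences differ at positions 1 (A/T), 6 (T/G), 8 (C/T), 17 (C/G), 19 (A/G), 22 (A/T), 31 (A/T), 33 (G/A), 38 (T/C), 40 (A/T).
That gives 10 mismatches out of 40 aligned sites, so the Hamming distance is 10.

10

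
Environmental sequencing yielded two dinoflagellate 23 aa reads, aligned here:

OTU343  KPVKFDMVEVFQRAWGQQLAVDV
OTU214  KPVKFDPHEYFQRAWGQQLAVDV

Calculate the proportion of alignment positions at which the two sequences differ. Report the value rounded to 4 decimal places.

0.1304

Differing sites — 7:M/P; 8:V/H; 10:V/Y.
There are 3 differences over 23 sites, so p = 3/23 = 0.1304.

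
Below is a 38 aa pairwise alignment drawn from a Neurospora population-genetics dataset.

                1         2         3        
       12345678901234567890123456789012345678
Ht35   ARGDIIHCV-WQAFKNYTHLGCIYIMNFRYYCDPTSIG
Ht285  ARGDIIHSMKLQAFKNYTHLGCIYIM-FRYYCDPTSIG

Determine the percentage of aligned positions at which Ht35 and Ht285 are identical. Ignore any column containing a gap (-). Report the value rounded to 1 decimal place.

Excluding the 2 gap columns leaves 36 comparable sites.
Mismatches occur at site 8 (C↔S), site 9 (V↔M), site 11 (W↔L).
33 of the 36 comparable sites match, so the percent identity is 33/36 × 100 = 91.7%.

91.7%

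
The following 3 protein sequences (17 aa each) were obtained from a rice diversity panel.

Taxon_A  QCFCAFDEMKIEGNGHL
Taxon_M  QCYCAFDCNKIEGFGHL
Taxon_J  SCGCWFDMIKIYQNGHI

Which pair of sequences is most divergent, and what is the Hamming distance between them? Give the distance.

Pairwise Hamming distances:
  Taxon_A vs Taxon_M: 4
  Taxon_A vs Taxon_J: 8
  Taxon_M vs Taxon_J: 9
The largest is 9, between Taxon_M and Taxon_J.

9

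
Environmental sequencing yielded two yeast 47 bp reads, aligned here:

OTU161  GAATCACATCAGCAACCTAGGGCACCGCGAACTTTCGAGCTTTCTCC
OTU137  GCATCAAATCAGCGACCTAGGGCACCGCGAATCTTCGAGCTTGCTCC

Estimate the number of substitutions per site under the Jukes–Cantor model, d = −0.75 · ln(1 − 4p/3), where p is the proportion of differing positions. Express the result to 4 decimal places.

Differing sites — 2:A/C; 7:C/A; 14:A/G; 32:C/T; 33:T/C; 43:T/G.
p = 6/47 = 0.127660.
d = −0.75 · ln(1 − (4/3)·0.127660) = −0.75 · ln(0.829787) = −0.75 · (-0.186586) = 0.1399.

0.1399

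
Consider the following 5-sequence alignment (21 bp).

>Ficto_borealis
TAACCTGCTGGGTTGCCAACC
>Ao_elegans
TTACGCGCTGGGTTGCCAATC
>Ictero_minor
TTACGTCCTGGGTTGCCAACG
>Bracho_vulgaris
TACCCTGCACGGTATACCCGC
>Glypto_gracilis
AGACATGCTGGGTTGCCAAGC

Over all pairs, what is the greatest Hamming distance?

13

Pairwise Hamming distances:
  Ficto_borealis vs Ao_elegans: 4
  Ficto_borealis vs Ictero_minor: 4
  Ficto_borealis vs Bracho_vulgaris: 9
  Ficto_borealis vs Glypto_gracilis: 4
  Ao_elegans vs Ictero_minor: 4
  Ao_elegans vs Bracho_vulgaris: 12
  Ao_elegans vs Glypto_gracilis: 5
  Ictero_minor vs Bracho_vulgaris: 13
  Ictero_minor vs Glypto_gracilis: 6
  Bracho_vulgaris vs Glypto_gracilis: 11
The largest is 13, between Ictero_minor and Bracho_vulgaris.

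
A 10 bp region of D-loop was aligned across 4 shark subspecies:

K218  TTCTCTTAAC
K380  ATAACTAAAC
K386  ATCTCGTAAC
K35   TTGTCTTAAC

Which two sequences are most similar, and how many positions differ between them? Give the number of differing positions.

Pairwise Hamming distances:
  K218 vs K380: 4
  K218 vs K386: 2
  K218 vs K35: 1
  K380 vs K386: 4
  K380 vs K35: 4
  K386 vs K35: 3
The smallest is 1, between K218 and K35.

1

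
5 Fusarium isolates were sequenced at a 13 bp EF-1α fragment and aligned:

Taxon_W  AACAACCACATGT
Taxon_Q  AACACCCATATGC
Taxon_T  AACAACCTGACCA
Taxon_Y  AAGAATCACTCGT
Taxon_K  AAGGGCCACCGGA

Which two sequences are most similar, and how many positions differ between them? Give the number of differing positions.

3

Pairwise Hamming distances:
  Taxon_W vs Taxon_Q: 3
  Taxon_W vs Taxon_T: 5
  Taxon_W vs Taxon_Y: 4
  Taxon_W vs Taxon_K: 6
  Taxon_Q vs Taxon_T: 6
  Taxon_Q vs Taxon_Y: 7
  Taxon_Q vs Taxon_K: 7
  Taxon_T vs Taxon_Y: 7
  Taxon_T vs Taxon_K: 8
  Taxon_Y vs Taxon_K: 6
The smallest is 3, between Taxon_W and Taxon_Q.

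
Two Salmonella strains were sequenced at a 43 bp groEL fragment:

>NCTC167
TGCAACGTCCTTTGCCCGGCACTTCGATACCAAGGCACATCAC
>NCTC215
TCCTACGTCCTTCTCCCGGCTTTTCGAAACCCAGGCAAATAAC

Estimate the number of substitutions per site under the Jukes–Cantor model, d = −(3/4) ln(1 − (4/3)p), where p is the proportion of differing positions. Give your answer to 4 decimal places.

0.2784

The sequences differ at positions 2 (G/C), 4 (A/T), 13 (T/C), 14 (G/T), 21 (A/T), 22 (C/T), 28 (T/A), 32 (A/C), 38 (C/A), 41 (C/A).
p = 10/43 = 0.232558.
d = −0.75 · ln(1 − (4/3)·0.232558) = −0.75 · ln(0.689923) = −0.75 · (-0.371175) = 0.2784.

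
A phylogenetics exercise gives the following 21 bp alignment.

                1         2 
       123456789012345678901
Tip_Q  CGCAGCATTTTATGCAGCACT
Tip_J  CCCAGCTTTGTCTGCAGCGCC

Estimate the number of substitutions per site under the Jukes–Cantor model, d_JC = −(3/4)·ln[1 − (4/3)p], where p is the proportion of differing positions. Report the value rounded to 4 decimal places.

0.3597

The sequences differ at positions 2 (G/C), 7 (A/T), 10 (T/G), 12 (A/C), 19 (A/G), 21 (T/C).
p = 6/21 = 0.285714.
d = −0.75 · ln(1 − (4/3)·0.285714) = −0.75 · ln(0.619048) = −0.75 · (-0.479572) = 0.3597.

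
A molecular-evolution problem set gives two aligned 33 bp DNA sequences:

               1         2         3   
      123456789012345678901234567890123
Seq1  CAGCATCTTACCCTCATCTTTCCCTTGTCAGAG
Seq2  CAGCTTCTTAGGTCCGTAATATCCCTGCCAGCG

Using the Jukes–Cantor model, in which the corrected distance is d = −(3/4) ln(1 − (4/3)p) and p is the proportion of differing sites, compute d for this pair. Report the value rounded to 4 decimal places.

Mismatches occur at site 5 (A→T), site 11 (C→G), site 12 (C→G), site 13 (C→T), site 14 (T→C), site 16 (A→G), site 18 (C→A), site 19 (T→A), site 21 (T→A), site 22 (C→T), site 25 (T→C), site 28 (T→C), site 32 (A→C).
p = 13/33 = 0.393939.
d = −0.75 · ln(1 − (4/3)·0.393939) = −0.75 · ln(0.474748) = −0.75 · (-0.744971) = 0.5587.

0.5587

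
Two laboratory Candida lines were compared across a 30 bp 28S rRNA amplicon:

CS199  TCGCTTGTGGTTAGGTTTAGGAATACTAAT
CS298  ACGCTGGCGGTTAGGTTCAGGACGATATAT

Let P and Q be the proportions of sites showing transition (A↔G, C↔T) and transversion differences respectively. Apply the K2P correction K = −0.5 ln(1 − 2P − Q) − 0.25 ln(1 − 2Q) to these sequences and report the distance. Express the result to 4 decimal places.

0.3831

Mismatches occur at site 1 (T→A, transversion), site 6 (T→G, transversion), site 8 (T→C, transition), site 18 (T→C, transition), site 23 (A→C, transversion), site 24 (T→G, transversion), site 26 (C→T, transition), site 27 (T→A, transversion), site 28 (A→T, transversion).
Of the 9 differences, 3 transitions and 6 transversions over 30 sites: P = 3/30 = 0.100000, Q = 6/30 = 0.200000.
d = −0.5·ln(0.600000) − 0.25·ln(0.600000) = −0.5·(-0.510826) − 0.25·(-0.510826) = 0.3831.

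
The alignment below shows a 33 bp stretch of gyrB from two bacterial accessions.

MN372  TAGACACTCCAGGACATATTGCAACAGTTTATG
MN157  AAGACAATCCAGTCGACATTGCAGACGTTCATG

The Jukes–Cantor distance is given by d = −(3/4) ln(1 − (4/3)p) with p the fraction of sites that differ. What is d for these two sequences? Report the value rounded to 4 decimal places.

0.3882

Differing sites — 1:T/A; 7:C/A; 13:G/T; 14:A/C; 15:C/G; 17:T/C; 24:A/G; 25:C/A; 26:A/C; 30:T/C.
p = 10/33 = 0.303030.
d = −0.75 · ln(1 − (4/3)·0.303030) = −0.75 · ln(0.595960) = −0.75 · (-0.517582) = 0.3882.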